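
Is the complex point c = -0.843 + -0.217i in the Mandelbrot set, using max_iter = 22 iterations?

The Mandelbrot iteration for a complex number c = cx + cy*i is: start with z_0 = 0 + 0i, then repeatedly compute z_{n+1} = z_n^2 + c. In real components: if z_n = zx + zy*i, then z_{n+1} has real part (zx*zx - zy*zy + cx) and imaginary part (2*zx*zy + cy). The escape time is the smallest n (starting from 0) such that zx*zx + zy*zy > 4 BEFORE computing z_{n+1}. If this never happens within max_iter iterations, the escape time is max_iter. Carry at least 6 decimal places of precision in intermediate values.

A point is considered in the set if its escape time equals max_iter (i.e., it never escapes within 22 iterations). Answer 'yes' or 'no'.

z_0 = 0 + 0i, c = -0.8430 + -0.2170i
Iter 1: z = -0.8430 + -0.2170i, |z|^2 = 0.7577
Iter 2: z = -0.1794 + 0.1489i, |z|^2 = 0.0544
Iter 3: z = -0.8330 + -0.2704i, |z|^2 = 0.7670
Iter 4: z = -0.2223 + 0.2335i, |z|^2 = 0.1039
Iter 5: z = -0.8481 + -0.3208i, |z|^2 = 0.8222
Iter 6: z = -0.2266 + 0.3272i, |z|^2 = 0.1584
Iter 7: z = -0.8987 + -0.3653i, |z|^2 = 0.9411
Iter 8: z = -0.1688 + 0.4396i, |z|^2 = 0.2217
Iter 9: z = -1.0077 + -0.3654i, |z|^2 = 1.1491
Iter 10: z = 0.0390 + 0.5195i, |z|^2 = 0.2714
Iter 11: z = -1.1114 + -0.1765i, |z|^2 = 1.2663
Iter 12: z = 0.3610 + 0.1753i, |z|^2 = 0.1610
Iter 13: z = -0.7434 + -0.0904i, |z|^2 = 0.5609
Iter 14: z = -0.2985 + -0.0825i, |z|^2 = 0.0959
Iter 15: z = -0.7607 + -0.1677i, |z|^2 = 0.6068
Iter 16: z = -0.2924 + 0.0382i, |z|^2 = 0.0870
Iter 17: z = -0.7589 + -0.2393i, |z|^2 = 0.6333
Iter 18: z = -0.3243 + 0.1463i, |z|^2 = 0.1266
Iter 19: z = -0.7592 + -0.3119i, |z|^2 = 0.6737
Iter 20: z = -0.3638 + 0.2566i, |z|^2 = 0.1982
Iter 21: z = -0.7765 + -0.4037i, |z|^2 = 0.7659
Did not escape in 22 iterations → in set

Answer: yes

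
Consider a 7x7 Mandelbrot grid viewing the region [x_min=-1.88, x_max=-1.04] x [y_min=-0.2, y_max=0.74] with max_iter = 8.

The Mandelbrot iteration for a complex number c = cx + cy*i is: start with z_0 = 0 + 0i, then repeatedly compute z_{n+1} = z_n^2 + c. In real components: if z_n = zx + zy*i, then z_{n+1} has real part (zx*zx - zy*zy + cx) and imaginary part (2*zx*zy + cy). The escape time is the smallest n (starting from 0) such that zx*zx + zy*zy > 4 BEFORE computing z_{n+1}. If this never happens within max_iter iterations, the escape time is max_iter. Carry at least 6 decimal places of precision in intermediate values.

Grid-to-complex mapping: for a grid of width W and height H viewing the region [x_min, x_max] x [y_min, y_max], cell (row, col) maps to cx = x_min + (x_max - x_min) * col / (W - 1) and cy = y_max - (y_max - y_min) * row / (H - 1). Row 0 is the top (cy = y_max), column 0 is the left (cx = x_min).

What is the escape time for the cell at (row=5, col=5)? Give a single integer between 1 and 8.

Answer: 8

Derivation:
z_0 = 0 + 0i, c = -1.1800 + -0.0433i
Iter 1: z = -1.1800 + -0.0433i, |z|^2 = 1.3943
Iter 2: z = 0.2105 + 0.0589i, |z|^2 = 0.0478
Iter 3: z = -1.1392 + -0.0185i, |z|^2 = 1.2980
Iter 4: z = 0.1173 + -0.0011i, |z|^2 = 0.0138
Iter 5: z = -1.1662 + -0.0436i, |z|^2 = 1.3620
Iter 6: z = 0.1782 + 0.0584i, |z|^2 = 0.0352
Iter 7: z = -1.1516 + -0.0225i, |z|^2 = 1.3268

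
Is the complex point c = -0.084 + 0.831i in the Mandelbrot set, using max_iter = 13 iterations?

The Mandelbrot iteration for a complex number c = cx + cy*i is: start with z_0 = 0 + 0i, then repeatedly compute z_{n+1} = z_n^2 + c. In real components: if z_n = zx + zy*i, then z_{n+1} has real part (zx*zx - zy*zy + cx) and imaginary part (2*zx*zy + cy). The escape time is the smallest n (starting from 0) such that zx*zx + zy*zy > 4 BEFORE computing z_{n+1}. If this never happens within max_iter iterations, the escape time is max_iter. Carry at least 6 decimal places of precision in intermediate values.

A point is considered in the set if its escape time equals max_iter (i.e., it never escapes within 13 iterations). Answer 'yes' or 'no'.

Answer: yes

Derivation:
z_0 = 0 + 0i, c = -0.0840 + 0.8310i
Iter 1: z = -0.0840 + 0.8310i, |z|^2 = 0.6976
Iter 2: z = -0.7675 + 0.6914i, |z|^2 = 1.0671
Iter 3: z = 0.0270 + -0.2303i, |z|^2 = 0.0538
Iter 4: z = -0.1363 + 0.8185i, |z|^2 = 0.6886
Iter 5: z = -0.7354 + 0.6079i, |z|^2 = 0.9104
Iter 6: z = 0.0874 + -0.0631i, |z|^2 = 0.0116
Iter 7: z = -0.0803 + 0.8200i, |z|^2 = 0.6788
Iter 8: z = -0.7499 + 0.6992i, |z|^2 = 1.0513
Iter 9: z = -0.0106 + -0.2177i, |z|^2 = 0.0475
Iter 10: z = -0.1313 + 0.8356i, |z|^2 = 0.7155
Iter 11: z = -0.7650 + 0.6116i, |z|^2 = 0.9593
Iter 12: z = 0.1272 + -0.1047i, |z|^2 = 0.0271
Did not escape in 13 iterations → in set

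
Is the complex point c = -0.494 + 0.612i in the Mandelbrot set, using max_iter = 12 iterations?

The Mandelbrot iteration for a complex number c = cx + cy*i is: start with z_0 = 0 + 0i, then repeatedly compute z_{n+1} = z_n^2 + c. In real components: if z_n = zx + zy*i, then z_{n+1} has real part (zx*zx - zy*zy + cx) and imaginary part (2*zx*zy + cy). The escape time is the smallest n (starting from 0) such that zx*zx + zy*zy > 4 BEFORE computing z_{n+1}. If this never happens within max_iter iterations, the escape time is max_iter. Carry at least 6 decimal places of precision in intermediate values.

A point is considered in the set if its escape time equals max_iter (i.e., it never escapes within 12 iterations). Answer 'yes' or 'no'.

Answer: yes

Derivation:
z_0 = 0 + 0i, c = -0.4940 + 0.6120i
Iter 1: z = -0.4940 + 0.6120i, |z|^2 = 0.6186
Iter 2: z = -0.6245 + 0.0073i, |z|^2 = 0.3901
Iter 3: z = -0.1040 + 0.6028i, |z|^2 = 0.3742
Iter 4: z = -0.8466 + 0.4866i, |z|^2 = 0.9534
Iter 5: z = -0.0140 + -0.2118i, |z|^2 = 0.0451
Iter 6: z = -0.5387 + 0.6180i, |z|^2 = 0.6720
Iter 7: z = -0.5857 + -0.0537i, |z|^2 = 0.3459
Iter 8: z = -0.1538 + 0.6750i, |z|^2 = 0.4792
Iter 9: z = -0.9259 + 0.4043i, |z|^2 = 1.0208
Iter 10: z = 0.1998 + -0.1367i, |z|^2 = 0.0586
Iter 11: z = -0.4728 + 0.5574i, |z|^2 = 0.5342
Did not escape in 12 iterations → in set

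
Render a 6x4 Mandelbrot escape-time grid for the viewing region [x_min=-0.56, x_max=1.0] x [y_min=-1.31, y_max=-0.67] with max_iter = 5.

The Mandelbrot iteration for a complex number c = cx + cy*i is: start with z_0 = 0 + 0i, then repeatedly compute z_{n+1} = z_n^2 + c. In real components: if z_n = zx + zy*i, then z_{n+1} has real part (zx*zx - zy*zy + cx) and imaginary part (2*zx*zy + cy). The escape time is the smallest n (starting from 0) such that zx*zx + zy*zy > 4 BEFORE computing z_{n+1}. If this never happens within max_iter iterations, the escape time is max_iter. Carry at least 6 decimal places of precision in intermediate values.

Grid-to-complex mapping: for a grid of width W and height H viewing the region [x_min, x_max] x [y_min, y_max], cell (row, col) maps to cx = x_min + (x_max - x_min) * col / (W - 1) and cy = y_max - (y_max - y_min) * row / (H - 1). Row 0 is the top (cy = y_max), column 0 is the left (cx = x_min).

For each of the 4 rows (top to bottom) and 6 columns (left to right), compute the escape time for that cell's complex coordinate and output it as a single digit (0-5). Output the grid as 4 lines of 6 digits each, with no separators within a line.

(row=0, col=0): c = -0.5600 + -0.6700i → escape time 5
(row=0, col=1): c = -0.2480 + -0.6700i → escape time 5
(row=0, col=2): c = 0.0640 + -0.6700i → escape time 5
(row=0, col=3): c = 0.3760 + -0.6700i → escape time 5
(row=0, col=4): c = 0.6880 + -0.6700i → escape time 3
(row=0, col=5): c = 1.0000 + -0.6700i → escape time 2
(row=1, col=0): c = -0.5600 + -0.8833i → escape time 4
(row=1, col=1): c = -0.2480 + -0.8833i → escape time 5
(row=1, col=2): c = 0.0640 + -0.8833i → escape time 5
(row=1, col=3): c = 0.3760 + -0.8833i → escape time 4
(row=1, col=4): c = 0.6880 + -0.8833i → escape time 2
(row=1, col=5): c = 1.0000 + -0.8833i → escape time 2
(row=2, col=0): c = -0.5600 + -1.0967i → escape time 3
(row=2, col=1): c = -0.2480 + -1.0967i → escape time 5
(row=2, col=2): c = 0.0640 + -1.0967i → escape time 4
(row=2, col=3): c = 0.3760 + -1.0967i → escape time 2
(row=2, col=4): c = 0.6880 + -1.0967i → escape time 2
(row=2, col=5): c = 1.0000 + -1.0967i → escape time 2
(row=3, col=0): c = -0.5600 + -1.3100i → escape time 3
(row=3, col=1): c = -0.2480 + -1.3100i → escape time 2
(row=3, col=2): c = 0.0640 + -1.3100i → escape time 2
(row=3, col=3): c = 0.3760 + -1.3100i → escape time 2
(row=3, col=4): c = 0.6880 + -1.3100i → escape time 2
(row=3, col=5): c = 1.0000 + -1.3100i → escape time 2

Answer: 555532
455422
354222
322222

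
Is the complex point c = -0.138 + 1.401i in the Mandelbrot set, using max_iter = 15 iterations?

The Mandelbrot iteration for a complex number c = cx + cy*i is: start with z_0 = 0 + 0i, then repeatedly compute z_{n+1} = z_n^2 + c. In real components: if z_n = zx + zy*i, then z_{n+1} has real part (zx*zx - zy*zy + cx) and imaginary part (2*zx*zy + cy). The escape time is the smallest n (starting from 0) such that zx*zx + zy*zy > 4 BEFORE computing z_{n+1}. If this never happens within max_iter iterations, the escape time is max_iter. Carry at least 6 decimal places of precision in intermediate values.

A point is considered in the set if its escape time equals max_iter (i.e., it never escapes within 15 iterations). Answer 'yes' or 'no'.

Answer: no

Derivation:
z_0 = 0 + 0i, c = -0.1380 + 1.4010i
Iter 1: z = -0.1380 + 1.4010i, |z|^2 = 1.9818
Iter 2: z = -2.0818 + 1.0143i, |z|^2 = 5.3626
Escaped at iteration 2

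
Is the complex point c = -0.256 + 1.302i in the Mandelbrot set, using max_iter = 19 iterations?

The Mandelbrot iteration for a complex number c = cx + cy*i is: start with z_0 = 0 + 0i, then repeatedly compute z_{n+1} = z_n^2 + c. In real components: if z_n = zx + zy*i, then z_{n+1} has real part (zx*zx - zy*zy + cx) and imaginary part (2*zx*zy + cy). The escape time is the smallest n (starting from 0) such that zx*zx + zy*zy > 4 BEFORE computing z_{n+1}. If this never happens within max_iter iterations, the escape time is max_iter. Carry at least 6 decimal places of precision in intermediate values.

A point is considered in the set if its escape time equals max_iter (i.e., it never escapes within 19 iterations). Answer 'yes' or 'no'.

z_0 = 0 + 0i, c = -0.2560 + 1.3020i
Iter 1: z = -0.2560 + 1.3020i, |z|^2 = 1.7607
Iter 2: z = -1.8857 + 0.6354i, |z|^2 = 3.9594
Iter 3: z = 2.8960 + -1.0942i, |z|^2 = 9.5844
Escaped at iteration 3

Answer: no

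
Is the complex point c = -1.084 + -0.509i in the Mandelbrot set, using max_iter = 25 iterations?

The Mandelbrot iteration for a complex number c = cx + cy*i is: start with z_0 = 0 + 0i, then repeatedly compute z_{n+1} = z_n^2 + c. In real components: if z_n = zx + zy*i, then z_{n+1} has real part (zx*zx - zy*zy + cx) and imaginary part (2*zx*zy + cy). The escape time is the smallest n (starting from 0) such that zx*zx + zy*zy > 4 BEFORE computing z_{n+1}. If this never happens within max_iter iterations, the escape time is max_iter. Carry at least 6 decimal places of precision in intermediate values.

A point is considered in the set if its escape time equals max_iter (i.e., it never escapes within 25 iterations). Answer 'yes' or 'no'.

Answer: no

Derivation:
z_0 = 0 + 0i, c = -1.0840 + -0.5090i
Iter 1: z = -1.0840 + -0.5090i, |z|^2 = 1.4341
Iter 2: z = -0.1680 + 0.5945i, |z|^2 = 0.3817
Iter 3: z = -1.4092 + -0.7088i, |z|^2 = 2.4883
Iter 4: z = 0.3995 + 1.4887i, |z|^2 = 2.3757
Iter 5: z = -3.1405 + 0.6804i, |z|^2 = 10.3258
Escaped at iteration 5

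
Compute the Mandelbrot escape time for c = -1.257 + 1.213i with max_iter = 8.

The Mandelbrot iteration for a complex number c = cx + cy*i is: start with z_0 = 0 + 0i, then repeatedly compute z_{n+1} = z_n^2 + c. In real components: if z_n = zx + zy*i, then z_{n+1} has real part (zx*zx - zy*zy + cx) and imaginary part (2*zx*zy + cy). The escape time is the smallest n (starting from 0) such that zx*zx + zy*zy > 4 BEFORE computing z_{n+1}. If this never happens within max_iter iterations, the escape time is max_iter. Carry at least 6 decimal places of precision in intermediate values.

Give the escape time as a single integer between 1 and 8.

Answer: 2

Derivation:
z_0 = 0 + 0i, c = -1.2570 + 1.2130i
Iter 1: z = -1.2570 + 1.2130i, |z|^2 = 3.0514
Iter 2: z = -1.1483 + -1.8365i, |z|^2 = 4.6913
Escaped at iteration 2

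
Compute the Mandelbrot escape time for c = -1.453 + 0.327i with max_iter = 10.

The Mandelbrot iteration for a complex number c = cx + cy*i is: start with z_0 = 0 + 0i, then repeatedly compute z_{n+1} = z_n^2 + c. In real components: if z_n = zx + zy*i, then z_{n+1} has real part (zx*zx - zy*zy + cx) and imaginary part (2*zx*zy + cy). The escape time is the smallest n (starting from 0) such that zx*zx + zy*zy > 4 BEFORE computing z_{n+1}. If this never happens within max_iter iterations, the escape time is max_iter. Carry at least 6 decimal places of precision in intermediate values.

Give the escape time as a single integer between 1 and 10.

z_0 = 0 + 0i, c = -1.4530 + 0.3270i
Iter 1: z = -1.4530 + 0.3270i, |z|^2 = 2.2181
Iter 2: z = 0.5513 + -0.6233i, |z|^2 = 0.6924
Iter 3: z = -1.5375 + -0.3602i, |z|^2 = 2.4938
Iter 4: z = 0.7813 + 1.4346i, |z|^2 = 2.6685
Iter 5: z = -2.9006 + 2.5687i, |z|^2 = 15.0120
Escaped at iteration 5

Answer: 5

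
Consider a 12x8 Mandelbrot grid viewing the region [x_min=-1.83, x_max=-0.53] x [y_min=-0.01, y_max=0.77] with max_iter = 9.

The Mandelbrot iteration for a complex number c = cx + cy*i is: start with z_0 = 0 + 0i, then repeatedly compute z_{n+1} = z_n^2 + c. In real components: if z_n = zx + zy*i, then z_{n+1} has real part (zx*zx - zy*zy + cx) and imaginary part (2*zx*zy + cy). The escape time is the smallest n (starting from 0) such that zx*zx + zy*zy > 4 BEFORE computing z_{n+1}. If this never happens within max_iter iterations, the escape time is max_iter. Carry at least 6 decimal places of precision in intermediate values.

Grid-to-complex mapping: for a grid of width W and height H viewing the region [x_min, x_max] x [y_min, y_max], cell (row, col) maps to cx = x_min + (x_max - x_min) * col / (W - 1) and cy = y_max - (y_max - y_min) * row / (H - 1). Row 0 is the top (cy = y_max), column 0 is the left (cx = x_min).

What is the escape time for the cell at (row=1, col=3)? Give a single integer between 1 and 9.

Answer: 3

Derivation:
z_0 = 0 + 0i, c = -1.4755 + 0.6586i
Iter 1: z = -1.4755 + 0.6586i, |z|^2 = 2.6107
Iter 2: z = 0.2678 + -1.2848i, |z|^2 = 1.7225
Iter 3: z = -3.0545 + -0.0296i, |z|^2 = 9.3308
Escaped at iteration 3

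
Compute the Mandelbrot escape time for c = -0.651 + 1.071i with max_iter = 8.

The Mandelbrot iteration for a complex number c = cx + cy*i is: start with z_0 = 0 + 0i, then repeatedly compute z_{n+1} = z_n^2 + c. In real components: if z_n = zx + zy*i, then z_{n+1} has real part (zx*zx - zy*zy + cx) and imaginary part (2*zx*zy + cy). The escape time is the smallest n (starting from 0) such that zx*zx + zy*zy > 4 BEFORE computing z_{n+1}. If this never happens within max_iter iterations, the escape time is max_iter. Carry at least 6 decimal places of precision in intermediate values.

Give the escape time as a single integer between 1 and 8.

Answer: 3

Derivation:
z_0 = 0 + 0i, c = -0.6510 + 1.0710i
Iter 1: z = -0.6510 + 1.0710i, |z|^2 = 1.5708
Iter 2: z = -1.3742 + -0.3234i, |z|^2 = 1.9932
Iter 3: z = 1.1329 + 1.9600i, |z|^2 = 5.1250
Escaped at iteration 3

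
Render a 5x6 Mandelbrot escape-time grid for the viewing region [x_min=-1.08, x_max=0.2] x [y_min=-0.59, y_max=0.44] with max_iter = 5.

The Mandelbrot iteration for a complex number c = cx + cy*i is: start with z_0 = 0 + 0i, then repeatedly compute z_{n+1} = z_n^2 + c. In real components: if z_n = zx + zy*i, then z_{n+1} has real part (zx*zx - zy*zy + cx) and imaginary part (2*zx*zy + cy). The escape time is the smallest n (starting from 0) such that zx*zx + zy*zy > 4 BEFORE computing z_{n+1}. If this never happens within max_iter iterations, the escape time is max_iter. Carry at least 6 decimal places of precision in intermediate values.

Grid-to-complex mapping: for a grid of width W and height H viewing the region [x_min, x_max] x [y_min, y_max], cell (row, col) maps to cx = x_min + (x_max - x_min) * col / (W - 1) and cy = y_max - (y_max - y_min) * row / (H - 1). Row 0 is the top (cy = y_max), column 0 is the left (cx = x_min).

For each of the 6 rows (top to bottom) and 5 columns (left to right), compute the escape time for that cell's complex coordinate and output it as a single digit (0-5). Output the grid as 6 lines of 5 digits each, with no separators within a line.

Answer: 55555
55555
55555
55555
55555
45555

Derivation:
(row=0, col=0): c = -1.0800 + 0.4400i → escape time 5
(row=0, col=1): c = -0.7600 + 0.4400i → escape time 5
(row=0, col=2): c = -0.4400 + 0.4400i → escape time 5
(row=0, col=3): c = -0.1200 + 0.4400i → escape time 5
(row=0, col=4): c = 0.2000 + 0.4400i → escape time 5
(row=1, col=0): c = -1.0800 + 0.2340i → escape time 5
(row=1, col=1): c = -0.7600 + 0.2340i → escape time 5
(row=1, col=2): c = -0.4400 + 0.2340i → escape time 5
(row=1, col=3): c = -0.1200 + 0.2340i → escape time 5
(row=1, col=4): c = 0.2000 + 0.2340i → escape time 5
(row=2, col=0): c = -1.0800 + 0.0280i → escape time 5
(row=2, col=1): c = -0.7600 + 0.0280i → escape time 5
(row=2, col=2): c = -0.4400 + 0.0280i → escape time 5
(row=2, col=3): c = -0.1200 + 0.0280i → escape time 5
(row=2, col=4): c = 0.2000 + 0.0280i → escape time 5
(row=3, col=0): c = -1.0800 + -0.1780i → escape time 5
(row=3, col=1): c = -0.7600 + -0.1780i → escape time 5
(row=3, col=2): c = -0.4400 + -0.1780i → escape time 5
(row=3, col=3): c = -0.1200 + -0.1780i → escape time 5
(row=3, col=4): c = 0.2000 + -0.1780i → escape time 5
(row=4, col=0): c = -1.0800 + -0.3840i → escape time 5
(row=4, col=1): c = -0.7600 + -0.3840i → escape time 5
(row=4, col=2): c = -0.4400 + -0.3840i → escape time 5
(row=4, col=3): c = -0.1200 + -0.3840i → escape time 5
(row=4, col=4): c = 0.2000 + -0.3840i → escape time 5
(row=5, col=0): c = -1.0800 + -0.5900i → escape time 4
(row=5, col=1): c = -0.7600 + -0.5900i → escape time 5
(row=5, col=2): c = -0.4400 + -0.5900i → escape time 5
(row=5, col=3): c = -0.1200 + -0.5900i → escape time 5
(row=5, col=4): c = 0.2000 + -0.5900i → escape time 5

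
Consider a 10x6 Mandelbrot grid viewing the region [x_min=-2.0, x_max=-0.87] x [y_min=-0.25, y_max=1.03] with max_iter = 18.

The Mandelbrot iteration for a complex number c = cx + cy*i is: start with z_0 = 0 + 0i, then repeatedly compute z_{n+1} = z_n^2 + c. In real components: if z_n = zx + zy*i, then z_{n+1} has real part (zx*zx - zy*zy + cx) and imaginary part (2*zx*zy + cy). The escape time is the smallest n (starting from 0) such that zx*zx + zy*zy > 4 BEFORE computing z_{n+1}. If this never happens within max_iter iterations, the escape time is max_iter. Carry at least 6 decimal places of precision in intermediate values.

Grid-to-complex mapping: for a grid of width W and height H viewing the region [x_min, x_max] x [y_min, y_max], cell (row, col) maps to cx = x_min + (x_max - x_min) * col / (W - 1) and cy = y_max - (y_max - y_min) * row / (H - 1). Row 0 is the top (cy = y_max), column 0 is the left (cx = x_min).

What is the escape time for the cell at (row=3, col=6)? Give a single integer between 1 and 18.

z_0 = 0 + 0i, c = -1.2467 + 0.2620i
Iter 1: z = -1.2467 + 0.2620i, |z|^2 = 1.6228
Iter 2: z = 0.2389 + -0.3913i, |z|^2 = 0.2101
Iter 3: z = -1.3427 + 0.0751i, |z|^2 = 1.8084
Iter 4: z = 0.5505 + 0.0604i, |z|^2 = 0.3067
Iter 5: z = -0.9473 + 0.3285i, |z|^2 = 1.0052
Iter 6: z = -0.4573 + -0.3603i, |z|^2 = 0.3389
Iter 7: z = -1.1674 + 0.5915i, |z|^2 = 1.7126
Iter 8: z = -0.2338 + -1.1190i, |z|^2 = 1.3068
Iter 9: z = -2.4441 + 0.7852i, |z|^2 = 6.5904
Escaped at iteration 9

Answer: 9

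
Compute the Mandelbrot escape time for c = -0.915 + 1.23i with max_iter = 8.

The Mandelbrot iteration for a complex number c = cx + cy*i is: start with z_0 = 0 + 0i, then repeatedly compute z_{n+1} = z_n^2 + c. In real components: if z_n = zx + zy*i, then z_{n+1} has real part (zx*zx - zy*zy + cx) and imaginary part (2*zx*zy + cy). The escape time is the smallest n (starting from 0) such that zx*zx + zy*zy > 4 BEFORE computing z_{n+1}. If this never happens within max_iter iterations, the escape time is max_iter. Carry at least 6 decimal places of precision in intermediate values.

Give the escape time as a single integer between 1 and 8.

Answer: 3

Derivation:
z_0 = 0 + 0i, c = -0.9150 + 1.2300i
Iter 1: z = -0.9150 + 1.2300i, |z|^2 = 2.3501
Iter 2: z = -1.5907 + -1.0209i, |z|^2 = 3.5725
Iter 3: z = 0.5730 + 4.4778i, |z|^2 = 20.3794
Escaped at iteration 3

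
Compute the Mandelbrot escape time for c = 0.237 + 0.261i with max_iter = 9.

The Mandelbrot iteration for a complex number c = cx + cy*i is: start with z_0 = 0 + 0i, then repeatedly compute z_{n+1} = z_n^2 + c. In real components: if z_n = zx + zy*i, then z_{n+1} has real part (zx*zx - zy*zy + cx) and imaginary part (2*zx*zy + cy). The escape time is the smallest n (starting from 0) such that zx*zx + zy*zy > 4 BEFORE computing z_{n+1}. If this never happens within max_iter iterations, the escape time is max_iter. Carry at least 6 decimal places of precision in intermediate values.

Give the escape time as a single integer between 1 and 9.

Answer: 9

Derivation:
z_0 = 0 + 0i, c = 0.2370 + 0.2610i
Iter 1: z = 0.2370 + 0.2610i, |z|^2 = 0.1243
Iter 2: z = 0.2250 + 0.3847i, |z|^2 = 0.1987
Iter 3: z = 0.1396 + 0.4342i, |z|^2 = 0.2080
Iter 4: z = 0.0680 + 0.3823i, |z|^2 = 0.1507
Iter 5: z = 0.0955 + 0.3130i, |z|^2 = 0.1071
Iter 6: z = 0.1482 + 0.3208i, |z|^2 = 0.1249
Iter 7: z = 0.1560 + 0.3561i, |z|^2 = 0.1511
Iter 8: z = 0.1346 + 0.3721i, |z|^2 = 0.1566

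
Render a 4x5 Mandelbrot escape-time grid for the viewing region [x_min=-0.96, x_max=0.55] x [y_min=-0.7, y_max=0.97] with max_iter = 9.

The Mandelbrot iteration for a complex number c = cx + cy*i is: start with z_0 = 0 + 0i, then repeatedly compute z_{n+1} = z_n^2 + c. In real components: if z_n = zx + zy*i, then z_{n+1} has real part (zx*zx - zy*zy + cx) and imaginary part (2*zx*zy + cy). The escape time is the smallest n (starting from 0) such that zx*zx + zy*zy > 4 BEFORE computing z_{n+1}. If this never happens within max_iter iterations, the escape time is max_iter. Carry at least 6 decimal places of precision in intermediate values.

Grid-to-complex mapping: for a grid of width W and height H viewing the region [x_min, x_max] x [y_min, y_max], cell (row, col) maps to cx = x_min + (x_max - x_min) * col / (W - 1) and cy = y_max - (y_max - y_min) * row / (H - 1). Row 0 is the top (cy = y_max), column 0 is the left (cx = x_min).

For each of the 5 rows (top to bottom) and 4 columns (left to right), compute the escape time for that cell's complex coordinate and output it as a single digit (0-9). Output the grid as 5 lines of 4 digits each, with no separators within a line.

(row=0, col=0): c = -0.9600 + 0.9700i → escape time 3
(row=0, col=1): c = -0.4567 + 0.9700i → escape time 4
(row=0, col=2): c = 0.0467 + 0.9700i → escape time 5
(row=0, col=3): c = 0.5500 + 0.9700i → escape time 2
(row=1, col=0): c = -0.9600 + 0.5525i → escape time 5
(row=1, col=1): c = -0.4567 + 0.5525i → escape time 9
(row=1, col=2): c = 0.0467 + 0.5525i → escape time 9
(row=1, col=3): c = 0.5500 + 0.5525i → escape time 4
(row=2, col=0): c = -0.9600 + 0.1350i → escape time 9
(row=2, col=1): c = -0.4567 + 0.1350i → escape time 9
(row=2, col=2): c = 0.0467 + 0.1350i → escape time 9
(row=2, col=3): c = 0.5500 + 0.1350i → escape time 4
(row=3, col=0): c = -0.9600 + -0.2825i → escape time 9
(row=3, col=1): c = -0.4567 + -0.2825i → escape time 9
(row=3, col=2): c = 0.0467 + -0.2825i → escape time 9
(row=3, col=3): c = 0.5500 + -0.2825i → escape time 4
(row=4, col=0): c = -0.9600 + -0.7000i → escape time 4
(row=4, col=1): c = -0.4567 + -0.7000i → escape time 8
(row=4, col=2): c = 0.0467 + -0.7000i → escape time 9
(row=4, col=3): c = 0.5500 + -0.7000i → escape time 3

Answer: 3452
5994
9994
9994
4893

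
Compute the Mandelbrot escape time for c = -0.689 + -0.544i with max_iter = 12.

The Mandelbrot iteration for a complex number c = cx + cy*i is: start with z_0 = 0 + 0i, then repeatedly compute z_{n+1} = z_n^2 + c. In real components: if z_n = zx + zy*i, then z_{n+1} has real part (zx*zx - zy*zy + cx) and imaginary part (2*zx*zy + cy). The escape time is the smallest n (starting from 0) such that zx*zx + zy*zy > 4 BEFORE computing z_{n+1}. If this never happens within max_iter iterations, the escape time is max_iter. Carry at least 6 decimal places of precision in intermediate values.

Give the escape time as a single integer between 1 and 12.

Answer: 7

Derivation:
z_0 = 0 + 0i, c = -0.6890 + -0.5440i
Iter 1: z = -0.6890 + -0.5440i, |z|^2 = 0.7707
Iter 2: z = -0.5102 + 0.2056i, |z|^2 = 0.3026
Iter 3: z = -0.4710 + -0.7538i, |z|^2 = 0.7901
Iter 4: z = -1.0355 + 0.1661i, |z|^2 = 1.0997
Iter 5: z = 0.3556 + -0.8879i, |z|^2 = 0.9148
Iter 6: z = -1.3509 + -1.1755i, |z|^2 = 3.2066
Iter 7: z = -0.2458 + 2.6319i, |z|^2 = 6.9871
Escaped at iteration 7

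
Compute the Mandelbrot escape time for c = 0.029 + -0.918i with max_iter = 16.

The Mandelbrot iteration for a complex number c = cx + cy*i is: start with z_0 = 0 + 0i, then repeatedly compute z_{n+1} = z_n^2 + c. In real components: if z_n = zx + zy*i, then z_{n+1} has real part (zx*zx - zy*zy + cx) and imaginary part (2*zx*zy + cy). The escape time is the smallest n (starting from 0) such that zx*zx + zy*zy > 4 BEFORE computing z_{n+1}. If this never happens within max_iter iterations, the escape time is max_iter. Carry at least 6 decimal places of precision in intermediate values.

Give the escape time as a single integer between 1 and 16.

Answer: 6

Derivation:
z_0 = 0 + 0i, c = 0.0290 + -0.9180i
Iter 1: z = 0.0290 + -0.9180i, |z|^2 = 0.8436
Iter 2: z = -0.8129 + -0.9712i, |z|^2 = 1.6041
Iter 3: z = -0.2535 + 0.6610i, |z|^2 = 0.5012
Iter 4: z = -0.3437 + -1.2532i, |z|^2 = 1.6886
Iter 5: z = -1.4234 + -0.0567i, |z|^2 = 2.0292
Iter 6: z = 2.0518 + -0.7567i, |z|^2 = 4.7823
Escaped at iteration 6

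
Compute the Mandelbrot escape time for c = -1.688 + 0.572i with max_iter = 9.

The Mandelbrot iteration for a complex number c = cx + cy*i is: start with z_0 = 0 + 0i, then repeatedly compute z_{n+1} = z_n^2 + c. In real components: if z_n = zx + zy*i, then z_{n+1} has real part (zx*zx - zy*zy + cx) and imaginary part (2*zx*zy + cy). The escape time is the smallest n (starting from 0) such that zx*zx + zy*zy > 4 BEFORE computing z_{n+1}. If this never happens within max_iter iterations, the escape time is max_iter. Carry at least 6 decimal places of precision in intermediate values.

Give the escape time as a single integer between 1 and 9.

z_0 = 0 + 0i, c = -1.6880 + 0.5720i
Iter 1: z = -1.6880 + 0.5720i, |z|^2 = 3.1765
Iter 2: z = 0.8342 + -1.3591i, |z|^2 = 2.5429
Iter 3: z = -2.8393 + -1.6954i, |z|^2 = 10.9356
Escaped at iteration 3

Answer: 3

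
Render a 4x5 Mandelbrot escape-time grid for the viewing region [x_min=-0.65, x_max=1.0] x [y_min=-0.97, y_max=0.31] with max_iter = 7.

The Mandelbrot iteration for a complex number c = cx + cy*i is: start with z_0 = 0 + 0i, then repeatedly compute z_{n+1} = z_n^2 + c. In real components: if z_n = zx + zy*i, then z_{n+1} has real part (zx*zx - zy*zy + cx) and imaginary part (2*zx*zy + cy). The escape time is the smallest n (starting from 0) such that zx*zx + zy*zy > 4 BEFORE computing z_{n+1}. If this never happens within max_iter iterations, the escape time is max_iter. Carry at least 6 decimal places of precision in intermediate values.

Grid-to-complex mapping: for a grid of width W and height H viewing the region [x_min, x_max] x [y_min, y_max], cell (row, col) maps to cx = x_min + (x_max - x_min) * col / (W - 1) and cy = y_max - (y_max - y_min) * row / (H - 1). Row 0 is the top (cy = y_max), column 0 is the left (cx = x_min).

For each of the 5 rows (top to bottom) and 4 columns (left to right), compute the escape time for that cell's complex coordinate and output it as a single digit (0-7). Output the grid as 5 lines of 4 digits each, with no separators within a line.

(row=0, col=0): c = -0.6500 + 0.3100i → escape time 7
(row=0, col=1): c = -0.1000 + 0.3100i → escape time 7
(row=0, col=2): c = 0.4500 + 0.3100i → escape time 7
(row=0, col=3): c = 1.0000 + 0.3100i → escape time 2
(row=1, col=0): c = -0.6500 + -0.0100i → escape time 7
(row=1, col=1): c = -0.1000 + -0.0100i → escape time 7
(row=1, col=2): c = 0.4500 + -0.0100i → escape time 6
(row=1, col=3): c = 1.0000 + -0.0100i → escape time 2
(row=2, col=0): c = -0.6500 + -0.3300i → escape time 7
(row=2, col=1): c = -0.1000 + -0.3300i → escape time 7
(row=2, col=2): c = 0.4500 + -0.3300i → escape time 7
(row=2, col=3): c = 1.0000 + -0.3300i → escape time 2
(row=3, col=0): c = -0.6500 + -0.6500i → escape time 7
(row=3, col=1): c = -0.1000 + -0.6500i → escape time 7
(row=3, col=2): c = 0.4500 + -0.6500i → escape time 5
(row=3, col=3): c = 1.0000 + -0.6500i → escape time 2
(row=4, col=0): c = -0.6500 + -0.9700i → escape time 4
(row=4, col=1): c = -0.1000 + -0.9700i → escape time 7
(row=4, col=2): c = 0.4500 + -0.9700i → escape time 3
(row=4, col=3): c = 1.0000 + -0.9700i → escape time 2

Answer: 7772
7762
7772
7752
4732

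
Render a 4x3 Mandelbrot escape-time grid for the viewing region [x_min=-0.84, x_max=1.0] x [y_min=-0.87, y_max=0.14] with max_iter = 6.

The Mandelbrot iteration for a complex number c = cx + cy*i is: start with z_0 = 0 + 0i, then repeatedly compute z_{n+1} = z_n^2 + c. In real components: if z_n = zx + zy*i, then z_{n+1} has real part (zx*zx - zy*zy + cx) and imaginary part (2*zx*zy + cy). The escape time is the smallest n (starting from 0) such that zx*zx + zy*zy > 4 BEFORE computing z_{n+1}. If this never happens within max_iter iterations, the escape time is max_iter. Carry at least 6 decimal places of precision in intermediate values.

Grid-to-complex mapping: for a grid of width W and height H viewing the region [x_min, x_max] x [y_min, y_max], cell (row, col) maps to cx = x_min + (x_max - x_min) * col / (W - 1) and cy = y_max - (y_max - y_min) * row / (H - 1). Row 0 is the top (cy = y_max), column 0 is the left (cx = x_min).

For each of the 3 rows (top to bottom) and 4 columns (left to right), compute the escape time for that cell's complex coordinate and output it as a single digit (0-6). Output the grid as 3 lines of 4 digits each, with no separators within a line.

Answer: 6662
6662
4642

Derivation:
(row=0, col=0): c = -0.8400 + 0.1400i → escape time 6
(row=0, col=1): c = -0.2267 + 0.1400i → escape time 6
(row=0, col=2): c = 0.3867 + 0.1400i → escape time 6
(row=0, col=3): c = 1.0000 + 0.1400i → escape time 2
(row=1, col=0): c = -0.8400 + -0.3650i → escape time 6
(row=1, col=1): c = -0.2267 + -0.3650i → escape time 6
(row=1, col=2): c = 0.3867 + -0.3650i → escape time 6
(row=1, col=3): c = 1.0000 + -0.3650i → escape time 2
(row=2, col=0): c = -0.8400 + -0.8700i → escape time 4
(row=2, col=1): c = -0.2267 + -0.8700i → escape time 6
(row=2, col=2): c = 0.3867 + -0.8700i → escape time 4
(row=2, col=3): c = 1.0000 + -0.8700i → escape time 2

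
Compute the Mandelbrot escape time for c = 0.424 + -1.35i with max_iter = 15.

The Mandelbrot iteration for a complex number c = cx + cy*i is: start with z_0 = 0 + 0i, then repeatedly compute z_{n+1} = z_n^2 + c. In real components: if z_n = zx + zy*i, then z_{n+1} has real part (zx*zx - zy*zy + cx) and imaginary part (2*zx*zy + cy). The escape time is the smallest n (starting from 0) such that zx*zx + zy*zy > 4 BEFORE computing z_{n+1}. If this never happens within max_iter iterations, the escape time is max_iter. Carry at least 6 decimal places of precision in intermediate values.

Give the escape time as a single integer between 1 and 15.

Answer: 2

Derivation:
z_0 = 0 + 0i, c = 0.4240 + -1.3500i
Iter 1: z = 0.4240 + -1.3500i, |z|^2 = 2.0023
Iter 2: z = -1.2187 + -2.4948i, |z|^2 = 7.7093
Escaped at iteration 2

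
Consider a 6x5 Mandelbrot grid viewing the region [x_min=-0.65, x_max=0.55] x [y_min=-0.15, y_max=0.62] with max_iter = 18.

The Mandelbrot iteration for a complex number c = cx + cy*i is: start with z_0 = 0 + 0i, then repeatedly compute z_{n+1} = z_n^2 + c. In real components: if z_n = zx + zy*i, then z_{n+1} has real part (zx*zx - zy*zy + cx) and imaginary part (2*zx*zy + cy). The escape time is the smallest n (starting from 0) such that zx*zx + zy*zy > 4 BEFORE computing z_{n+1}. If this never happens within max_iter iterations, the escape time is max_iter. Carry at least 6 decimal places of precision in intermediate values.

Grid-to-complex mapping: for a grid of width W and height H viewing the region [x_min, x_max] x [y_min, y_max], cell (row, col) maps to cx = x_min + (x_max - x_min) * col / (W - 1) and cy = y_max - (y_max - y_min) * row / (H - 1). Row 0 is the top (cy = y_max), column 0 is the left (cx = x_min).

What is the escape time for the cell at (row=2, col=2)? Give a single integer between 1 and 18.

z_0 = 0 + 0i, c = -0.1700 + 0.2350i
Iter 1: z = -0.1700 + 0.2350i, |z|^2 = 0.0841
Iter 2: z = -0.1963 + 0.1551i, |z|^2 = 0.0626
Iter 3: z = -0.1555 + 0.1741i, |z|^2 = 0.0545
Iter 4: z = -0.1761 + 0.1809i, |z|^2 = 0.0637
Iter 5: z = -0.1717 + 0.1713i, |z|^2 = 0.0588
Iter 6: z = -0.1699 + 0.1762i, |z|^2 = 0.0599
Iter 7: z = -0.1722 + 0.1751i, |z|^2 = 0.0603
Iter 8: z = -0.1710 + 0.1747i, |z|^2 = 0.0598
Iter 9: z = -0.1713 + 0.1752i, |z|^2 = 0.0600
Iter 10: z = -0.1714 + 0.1750i, |z|^2 = 0.0600
Iter 11: z = -0.1712 + 0.1750i, |z|^2 = 0.0600
Iter 12: z = -0.1713 + 0.1751i, |z|^2 = 0.0600
Iter 13: z = -0.1713 + 0.1750i, |z|^2 = 0.0600
Iter 14: z = -0.1713 + 0.1750i, |z|^2 = 0.0600
Iter 15: z = -0.1713 + 0.1750i, |z|^2 = 0.0600
Iter 16: z = -0.1713 + 0.1750i, |z|^2 = 0.0600
Iter 17: z = -0.1713 + 0.1750i, |z|^2 = 0.0600

Answer: 18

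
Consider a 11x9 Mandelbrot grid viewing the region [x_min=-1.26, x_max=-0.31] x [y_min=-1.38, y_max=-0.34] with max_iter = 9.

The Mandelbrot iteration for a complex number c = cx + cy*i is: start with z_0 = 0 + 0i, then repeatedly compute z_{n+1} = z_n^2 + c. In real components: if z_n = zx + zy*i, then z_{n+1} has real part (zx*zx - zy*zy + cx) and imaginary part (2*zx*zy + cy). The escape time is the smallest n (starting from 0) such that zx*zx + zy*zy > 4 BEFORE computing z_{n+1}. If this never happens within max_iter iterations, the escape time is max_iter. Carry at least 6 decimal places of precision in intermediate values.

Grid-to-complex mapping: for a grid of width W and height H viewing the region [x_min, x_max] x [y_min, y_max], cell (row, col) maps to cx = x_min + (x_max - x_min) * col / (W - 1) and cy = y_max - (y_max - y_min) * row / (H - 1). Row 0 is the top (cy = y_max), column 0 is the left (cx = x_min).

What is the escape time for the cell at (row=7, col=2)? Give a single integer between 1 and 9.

z_0 = 0 + 0i, c = -1.0700 + -1.2500i
Iter 1: z = -1.0700 + -1.2500i, |z|^2 = 2.7074
Iter 2: z = -1.4876 + 1.4250i, |z|^2 = 4.2436
Escaped at iteration 2

Answer: 2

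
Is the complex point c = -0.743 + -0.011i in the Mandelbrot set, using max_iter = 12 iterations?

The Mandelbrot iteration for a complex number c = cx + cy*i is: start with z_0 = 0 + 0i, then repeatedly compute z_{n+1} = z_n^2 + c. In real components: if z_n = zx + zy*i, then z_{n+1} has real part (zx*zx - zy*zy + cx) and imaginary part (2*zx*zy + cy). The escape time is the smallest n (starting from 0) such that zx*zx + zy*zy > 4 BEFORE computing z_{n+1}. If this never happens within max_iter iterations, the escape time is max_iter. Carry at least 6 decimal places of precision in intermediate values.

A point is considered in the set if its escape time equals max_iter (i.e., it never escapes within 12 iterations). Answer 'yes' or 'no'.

Answer: yes

Derivation:
z_0 = 0 + 0i, c = -0.7430 + -0.0110i
Iter 1: z = -0.7430 + -0.0110i, |z|^2 = 0.5522
Iter 2: z = -0.1911 + 0.0053i, |z|^2 = 0.0365
Iter 3: z = -0.7065 + -0.0130i, |z|^2 = 0.4993
Iter 4: z = -0.2440 + 0.0074i, |z|^2 = 0.0596
Iter 5: z = -0.6835 + -0.0146i, |z|^2 = 0.4674
Iter 6: z = -0.2760 + 0.0090i, |z|^2 = 0.0763
Iter 7: z = -0.6669 + -0.0160i, |z|^2 = 0.4450
Iter 8: z = -0.2985 + 0.0103i, |z|^2 = 0.0892
Iter 9: z = -0.6540 + -0.0171i, |z|^2 = 0.4280
Iter 10: z = -0.3156 + 0.0114i, |z|^2 = 0.0997
Iter 11: z = -0.6435 + -0.0182i, |z|^2 = 0.4145
Did not escape in 12 iterations → in set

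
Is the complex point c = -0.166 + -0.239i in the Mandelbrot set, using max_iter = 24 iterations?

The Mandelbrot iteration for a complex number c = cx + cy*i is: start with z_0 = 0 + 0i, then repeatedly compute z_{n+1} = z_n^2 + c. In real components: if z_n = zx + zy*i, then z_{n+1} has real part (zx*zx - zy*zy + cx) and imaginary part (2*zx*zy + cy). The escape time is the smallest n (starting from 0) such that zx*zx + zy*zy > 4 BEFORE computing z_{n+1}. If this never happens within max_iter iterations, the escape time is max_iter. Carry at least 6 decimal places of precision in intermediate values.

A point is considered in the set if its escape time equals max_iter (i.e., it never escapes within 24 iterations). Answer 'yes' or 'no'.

z_0 = 0 + 0i, c = -0.1660 + -0.2390i
Iter 1: z = -0.1660 + -0.2390i, |z|^2 = 0.0847
Iter 2: z = -0.1956 + -0.1597i, |z|^2 = 0.0637
Iter 3: z = -0.1532 + -0.1766i, |z|^2 = 0.0547
Iter 4: z = -0.1737 + -0.1849i, |z|^2 = 0.0644
Iter 5: z = -0.1700 + -0.1748i, |z|^2 = 0.0595
Iter 6: z = -0.1676 + -0.1796i, |z|^2 = 0.0603
Iter 7: z = -0.1701 + -0.1788i, |z|^2 = 0.0609
Iter 8: z = -0.1690 + -0.1782i, |z|^2 = 0.0603
Iter 9: z = -0.1692 + -0.1788i, |z|^2 = 0.0606
Iter 10: z = -0.1693 + -0.1785i, |z|^2 = 0.0605
Iter 11: z = -0.1692 + -0.1785i, |z|^2 = 0.0605
Iter 12: z = -0.1693 + -0.1786i, |z|^2 = 0.0605
Iter 13: z = -0.1692 + -0.1785i, |z|^2 = 0.0605
Iter 14: z = -0.1692 + -0.1786i, |z|^2 = 0.0605
Iter 15: z = -0.1692 + -0.1786i, |z|^2 = 0.0605
Iter 16: z = -0.1692 + -0.1786i, |z|^2 = 0.0605
Iter 17: z = -0.1692 + -0.1786i, |z|^2 = 0.0605
Iter 18: z = -0.1692 + -0.1786i, |z|^2 = 0.0605
Iter 19: z = -0.1692 + -0.1786i, |z|^2 = 0.0605
Iter 20: z = -0.1692 + -0.1786i, |z|^2 = 0.0605
Iter 21: z = -0.1692 + -0.1786i, |z|^2 = 0.0605
Iter 22: z = -0.1692 + -0.1786i, |z|^2 = 0.0605
Iter 23: z = -0.1692 + -0.1786i, |z|^2 = 0.0605
Did not escape in 24 iterations → in set

Answer: yes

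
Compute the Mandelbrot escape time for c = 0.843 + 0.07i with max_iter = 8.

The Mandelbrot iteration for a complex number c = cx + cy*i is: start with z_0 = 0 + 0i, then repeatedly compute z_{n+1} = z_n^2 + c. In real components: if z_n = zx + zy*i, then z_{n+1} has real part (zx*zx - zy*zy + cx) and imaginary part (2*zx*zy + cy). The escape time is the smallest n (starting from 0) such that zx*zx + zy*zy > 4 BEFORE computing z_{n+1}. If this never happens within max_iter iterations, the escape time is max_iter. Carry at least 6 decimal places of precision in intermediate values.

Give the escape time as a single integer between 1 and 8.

z_0 = 0 + 0i, c = 0.8430 + 0.0700i
Iter 1: z = 0.8430 + 0.0700i, |z|^2 = 0.7155
Iter 2: z = 1.5487 + 0.1880i, |z|^2 = 2.4340
Iter 3: z = 3.2063 + 0.6524i, |z|^2 = 10.7058
Escaped at iteration 3

Answer: 3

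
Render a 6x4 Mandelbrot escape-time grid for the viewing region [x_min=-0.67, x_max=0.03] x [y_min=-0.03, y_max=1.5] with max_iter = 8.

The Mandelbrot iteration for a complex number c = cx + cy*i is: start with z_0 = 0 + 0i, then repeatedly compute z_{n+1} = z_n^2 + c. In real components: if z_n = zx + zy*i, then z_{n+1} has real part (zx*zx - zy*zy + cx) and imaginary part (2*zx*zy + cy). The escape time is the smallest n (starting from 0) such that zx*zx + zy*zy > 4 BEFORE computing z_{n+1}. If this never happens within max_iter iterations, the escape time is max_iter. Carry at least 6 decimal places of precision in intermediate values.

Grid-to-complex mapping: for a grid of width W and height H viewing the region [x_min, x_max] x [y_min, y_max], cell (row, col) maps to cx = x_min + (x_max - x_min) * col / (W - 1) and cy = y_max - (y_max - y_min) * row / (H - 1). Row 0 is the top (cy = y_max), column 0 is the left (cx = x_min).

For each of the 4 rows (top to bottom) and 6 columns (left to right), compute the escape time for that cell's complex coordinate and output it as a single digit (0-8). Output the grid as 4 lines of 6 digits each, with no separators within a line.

Answer: 222222
444686
888888
888888

Derivation:
(row=0, col=0): c = -0.6700 + 1.5000i → escape time 2
(row=0, col=1): c = -0.5300 + 1.5000i → escape time 2
(row=0, col=2): c = -0.3900 + 1.5000i → escape time 2
(row=0, col=3): c = -0.2500 + 1.5000i → escape time 2
(row=0, col=4): c = -0.1100 + 1.5000i → escape time 2
(row=0, col=5): c = 0.0300 + 1.5000i → escape time 2
(row=1, col=0): c = -0.6700 + 0.9900i → escape time 4
(row=1, col=1): c = -0.5300 + 0.9900i → escape time 4
(row=1, col=2): c = -0.3900 + 0.9900i → escape time 4
(row=1, col=3): c = -0.2500 + 0.9900i → escape time 6
(row=1, col=4): c = -0.1100 + 0.9900i → escape time 8
(row=1, col=5): c = 0.0300 + 0.9900i → escape time 6
(row=2, col=0): c = -0.6700 + 0.4800i → escape time 8
(row=2, col=1): c = -0.5300 + 0.4800i → escape time 8
(row=2, col=2): c = -0.3900 + 0.4800i → escape time 8
(row=2, col=3): c = -0.2500 + 0.4800i → escape time 8
(row=2, col=4): c = -0.1100 + 0.4800i → escape time 8
(row=2, col=5): c = 0.0300 + 0.4800i → escape time 8
(row=3, col=0): c = -0.6700 + -0.0300i → escape time 8
(row=3, col=1): c = -0.5300 + -0.0300i → escape time 8
(row=3, col=2): c = -0.3900 + -0.0300i → escape time 8
(row=3, col=3): c = -0.2500 + -0.0300i → escape time 8
(row=3, col=4): c = -0.1100 + -0.0300i → escape time 8
(row=3, col=5): c = 0.0300 + -0.0300i → escape time 8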